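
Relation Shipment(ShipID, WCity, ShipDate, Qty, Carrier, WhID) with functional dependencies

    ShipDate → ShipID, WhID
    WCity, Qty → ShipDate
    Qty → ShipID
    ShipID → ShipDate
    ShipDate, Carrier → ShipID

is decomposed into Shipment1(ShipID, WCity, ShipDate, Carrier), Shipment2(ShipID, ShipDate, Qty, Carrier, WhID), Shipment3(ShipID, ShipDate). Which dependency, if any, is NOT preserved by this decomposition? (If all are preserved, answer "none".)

ShipDate → ShipID, WhID lies within Shipment2.
WCity, Qty → ShipDate: restricted closure across fragments reaches ShipDate.
Qty → ShipID lies within Shipment2.
ShipID → ShipDate lies within Shipment1.
ShipDate, Carrier → ShipID lies within Shipment1.
Every dependency is enforceable on the fragments, so the decomposition is dependency-preserving.

none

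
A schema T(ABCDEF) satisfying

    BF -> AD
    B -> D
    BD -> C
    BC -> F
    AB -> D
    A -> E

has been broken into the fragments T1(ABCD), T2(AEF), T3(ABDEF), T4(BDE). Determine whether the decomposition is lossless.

Chase test. Columns are ABCDEF; row i has aⱼ where attribute j ∈ Ti, else bᵢⱼ.
Initial tableau (one row per fragment):
  row 1: a1 a2 a3 a4 b15 b16
  row 2: a1 b22 b23 b24 a5 a6
  row 3: a1 a2 b33 a4 a5 a6
  row 4: b41 a2 b43 a4 a5 b46
Rows 1 and 3 agree on BD; apply BD→C and equate their C entries.
Rows 1 and 4 agree on BD; apply BD→C and equate their C entries.
Rows 1 and 3 agree on BC; apply BC→F and equate their F entries.
Rows 1 and 4 agree on BC; apply BC→F and equate their F entries.
Rows 1 and 2 agree on A; apply A→E and equate their E entries.
Rows 1 and 4 agree on BF; apply BF→AD and equate their AD entries.
Row 1 is now all distinguished symbols — the join is lossless.

Yes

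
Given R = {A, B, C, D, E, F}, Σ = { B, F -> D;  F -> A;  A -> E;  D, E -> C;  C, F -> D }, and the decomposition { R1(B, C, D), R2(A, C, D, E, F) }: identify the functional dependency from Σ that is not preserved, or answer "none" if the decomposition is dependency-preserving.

Check B, F → D: no single fragment contains all of {B, D, F}, and the restricted closure of {B, F} across the fragments never reaches {D}.
F → A is preserved.
A → E is preserved.
D, E → C is preserved.
C, F → D is preserved.

B, F -> D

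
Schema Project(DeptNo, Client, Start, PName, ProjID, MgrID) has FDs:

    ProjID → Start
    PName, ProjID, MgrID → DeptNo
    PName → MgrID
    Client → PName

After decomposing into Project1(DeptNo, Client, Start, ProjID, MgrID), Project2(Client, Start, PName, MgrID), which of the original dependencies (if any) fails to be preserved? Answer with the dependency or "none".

Check PName, ProjID, MgrID → DeptNo: no single fragment contains all of {DeptNo, PName, ProjID, MgrID}, and the restricted closure of {PName, ProjID, MgrID} across the fragments never reaches {DeptNo}.
ProjID → Start is preserved.
PName → MgrID is preserved.
Client → PName is preserved.

PName, ProjID, MgrID → DeptNo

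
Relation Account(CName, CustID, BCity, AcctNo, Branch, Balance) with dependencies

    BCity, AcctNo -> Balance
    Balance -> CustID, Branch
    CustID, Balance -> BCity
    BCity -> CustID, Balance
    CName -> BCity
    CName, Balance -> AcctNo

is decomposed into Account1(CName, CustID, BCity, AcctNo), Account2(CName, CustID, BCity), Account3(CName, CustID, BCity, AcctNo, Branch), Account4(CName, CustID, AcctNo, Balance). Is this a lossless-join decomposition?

Yes

Chase test. Columns are CName, CustID, BCity, AcctNo, Branch, Balance; row i has aⱼ where attribute j ∈ Accounti, else bᵢⱼ.
Initial tableau (one row per fragment):
  row 1: a1 a2 a3 a4 b15 b16
  row 2: a1 a2 a3 b24 b25 b26
  row 3: a1 a2 a3 a4 a5 b36
  row 4: a1 a2 b43 a4 b45 a6
Rows 1 and 3 agree on BCity, AcctNo; apply BCity, AcctNo→Balance and equate their Balance entries.
Rows 1 and 3 agree on Balance; apply Balance→CustID, Branch and equate their CustID, Branch entries.
Rows 1 and 2 agree on BCity; apply BCity→CustID, Balance and equate their CustID, Balance entries.
Rows 1 and 4 agree on CName; apply CName→BCity and equate their BCity entries.
Rows 1 and 2 agree on CName, Balance; apply CName, Balance→AcctNo and equate their AcctNo entries.
Rows 1 and 4 agree on BCity, AcctNo; apply BCity, AcctNo→Balance and equate their Balance entries.
Rows 1 and 2 agree on Balance; apply Balance→CustID, Branch and equate their CustID, Branch entries.
Rows 1 and 4 agree on Balance; apply Balance→CustID, Branch and equate their CustID, Branch entries.
Row 1 is now all distinguished symbols — the join is lossless.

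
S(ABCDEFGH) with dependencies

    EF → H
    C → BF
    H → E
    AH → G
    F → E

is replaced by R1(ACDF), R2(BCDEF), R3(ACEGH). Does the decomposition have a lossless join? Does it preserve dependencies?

lossless but not dependency-preserving

Lossless test (chase): Rows 1 and 2 agree on C; apply C→BF and equate their BF entries. Rows 1 and 3 agree on C; apply C→BF and equate their BF entries. Rows 1 and 2 agree on F; apply F→E and equate their E entries. Rows 1 and 2 agree on EF; apply EF→H and equate their H entries. Rows 1 and 3 agree on EF; apply EF→H and equate their H entries. Rows 1 and 3 agree on AH; apply AH→G and equate their G entries. Row 1 is now all distinguished symbols — the join is lossless.
Dependency preservation: the restricted closure of {EF} across the fragments never reaches {H}, so EF → H cannot be enforced without a join — not preserved.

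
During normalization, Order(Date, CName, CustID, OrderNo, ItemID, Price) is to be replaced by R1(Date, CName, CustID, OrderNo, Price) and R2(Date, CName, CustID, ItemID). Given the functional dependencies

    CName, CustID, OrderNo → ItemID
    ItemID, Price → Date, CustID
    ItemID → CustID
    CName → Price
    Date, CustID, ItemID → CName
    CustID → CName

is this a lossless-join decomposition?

Common attributes: R1 ∩ R2 = {Date, CName, CustID}.
Closure of {Date, CName, CustID}: CName → Price applies, adding Price. So (Date, CName, CustID)⁺ = {Date, CName, CustID, Price}.
The closure contains neither all of R1 = {Date, CName, CustID, OrderNo, Price} nor all of R2 = {Date, CName, CustID, ItemID}, so the common attributes are not a superkey of either fragment. The join is lossy.

No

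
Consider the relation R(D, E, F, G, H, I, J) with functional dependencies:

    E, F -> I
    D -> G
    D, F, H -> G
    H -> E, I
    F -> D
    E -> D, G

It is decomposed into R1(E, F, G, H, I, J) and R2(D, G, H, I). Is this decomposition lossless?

Common attributes: R1 ∩ R2 = {G, H, I}.
Closure of {G, H, I}: H → E, I applies, adding E; E → D, G applies, adding D. So (G, H, I)⁺ = {D, E, G, H, I}.
This closure contains every attribute of R2, so R1 ∩ R2 → R2. The join is lossless.

Yes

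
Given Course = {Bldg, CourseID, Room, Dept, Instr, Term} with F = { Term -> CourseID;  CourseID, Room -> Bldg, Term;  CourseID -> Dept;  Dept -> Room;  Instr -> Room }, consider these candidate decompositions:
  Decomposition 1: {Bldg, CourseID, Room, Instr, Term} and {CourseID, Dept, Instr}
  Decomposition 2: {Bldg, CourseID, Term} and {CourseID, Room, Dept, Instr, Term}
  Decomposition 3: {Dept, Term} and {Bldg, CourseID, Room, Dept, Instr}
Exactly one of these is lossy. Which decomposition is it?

Decomposition 3

Decomposition 1: common = {CourseID, Instr}, closure = {Bldg, CourseID, Room, Dept, Instr, Term} → lossless.
Decomposition 2: common = {CourseID, Term}, closure = {Bldg, CourseID, Room, Dept, Term} → lossless.
Decomposition 3: common = {Dept}, closure = {Room, Dept} → lossy.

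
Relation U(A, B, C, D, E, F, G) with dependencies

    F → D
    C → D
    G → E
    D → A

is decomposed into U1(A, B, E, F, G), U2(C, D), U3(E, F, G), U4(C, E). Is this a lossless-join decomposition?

Chase test. Columns are A, B, C, D, E, F, G; row i has aⱼ where attribute j ∈ Ui, else bᵢⱼ.
Initial tableau (one row per fragment):
  row 1: a1 a2 b13 b14 a5 a6 a7
  row 2: b21 b22 a3 a4 b25 b26 b27
  row 3: b31 b32 b33 b34 a5 a6 a7
  row 4: b41 b42 a3 b44 a5 b46 b47
Rows 1 and 3 agree on F; apply F→D and equate their D entries.
Rows 2 and 4 agree on C; apply C→D and equate their D entries.
Rows 1 and 3 agree on D; apply D→A and equate their A entries.
Rows 2 and 4 agree on D; apply D→A and equate their A entries.
No row becomes fully distinguished — the join is lossy.

No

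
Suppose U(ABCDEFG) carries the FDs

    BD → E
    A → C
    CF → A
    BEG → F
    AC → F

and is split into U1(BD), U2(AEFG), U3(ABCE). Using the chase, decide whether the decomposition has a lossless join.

Chase test. Columns are ABCDEFG; row i has aⱼ where attribute j ∈ Ui, else bᵢⱼ.
Initial tableau (one row per fragment):
  row 1: b11 a2 b13 a4 b15 b16 b17
  row 2: a1 b22 b23 b24 a5 a6 a7
  row 3: a1 a2 a3 b34 a5 b36 b37
Rows 2 and 3 agree on A; apply A→C and equate their C entries.
Rows 2 and 3 agree on AC; apply AC→F and equate their F entries.
No row becomes fully distinguished — the join is lossy.

No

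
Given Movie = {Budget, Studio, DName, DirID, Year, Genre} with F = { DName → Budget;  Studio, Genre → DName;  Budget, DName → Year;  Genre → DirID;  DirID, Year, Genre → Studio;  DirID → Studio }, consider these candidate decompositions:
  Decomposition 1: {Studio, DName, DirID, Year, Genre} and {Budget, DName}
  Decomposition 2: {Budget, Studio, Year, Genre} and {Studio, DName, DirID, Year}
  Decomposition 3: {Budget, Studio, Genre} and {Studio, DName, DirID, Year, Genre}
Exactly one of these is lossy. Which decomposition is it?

Decomposition 1: common = {DName}, closure = {Budget, DName, Year} → lossless.
Decomposition 2: common = {Studio, Year}, closure = {Studio, Year} → lossy.
Decomposition 3: common = {Studio, Genre}, closure = {Budget, Studio, DName, DirID, Year, Genre} → lossless.

Decomposition 2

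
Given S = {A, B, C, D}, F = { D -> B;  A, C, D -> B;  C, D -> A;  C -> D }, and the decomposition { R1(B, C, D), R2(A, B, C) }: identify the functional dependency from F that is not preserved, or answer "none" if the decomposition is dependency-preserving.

D → B lies within R1.
A, C, D → B: restricted closure across fragments reaches B.
C, D → A: restricted closure across fragments reaches A.
C → D lies within R1.
Every dependency is enforceable on the fragments, so the decomposition is dependency-preserving.

none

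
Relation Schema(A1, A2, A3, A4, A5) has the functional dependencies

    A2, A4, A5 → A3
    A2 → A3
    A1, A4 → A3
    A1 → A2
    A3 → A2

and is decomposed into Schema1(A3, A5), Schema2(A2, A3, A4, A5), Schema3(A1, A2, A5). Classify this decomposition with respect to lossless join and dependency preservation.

lossy but dependency-preserving

Lossless test (chase): Rows 2 and 3 agree on A2; apply A2→A3 and equate their A3 entries. Rows 1 and 2 agree on A3; apply A3→A2 and equate their A2 entries. No row becomes fully distinguished — the join is lossy.
Dependency preservation: A1, A4 → A3 is not contained in any single fragment, but the restricted closure of its left-hand side across the fragments still reaches the right-hand side; the remaining FDs each lie inside some fragment. All dependencies are preserved.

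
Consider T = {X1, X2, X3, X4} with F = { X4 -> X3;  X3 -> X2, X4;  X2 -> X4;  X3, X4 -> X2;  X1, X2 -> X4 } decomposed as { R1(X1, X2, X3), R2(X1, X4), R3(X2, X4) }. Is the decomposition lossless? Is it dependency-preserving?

Lossless test (chase): Rows 2 and 3 agree on X4; apply X4→X3 and equate their X3 entries. Rows 2 and 3 agree on X3; apply X3→X2, X4 and equate their X2, X4 entries. Rows 1 and 2 agree on X2; apply X2→X4 and equate their X4 entries. Rows 1 and 2 agree on X4; apply X4→X3 and equate their X3 entries. Row 1 is now all distinguished symbols — the join is lossless.
Dependency preservation: X4 → X3; X3 → X2, X4; X3, X4 → X2; X1, X2 → X4 are not contained in any single fragment, but the restricted closure of each left-hand side across the fragments still reaches the right-hand side; the remaining FDs each lie inside some fragment. All dependencies are preserved.

lossless and dependency-preserving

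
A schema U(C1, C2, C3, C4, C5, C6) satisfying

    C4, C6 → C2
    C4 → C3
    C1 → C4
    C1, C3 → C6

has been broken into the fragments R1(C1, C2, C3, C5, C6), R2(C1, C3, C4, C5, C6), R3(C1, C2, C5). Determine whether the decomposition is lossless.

Yes

Chase test. Columns are C1, C2, C3, C4, C5, C6; row i has aⱼ where attribute j ∈ Ri, else bᵢⱼ.
Initial tableau (one row per fragment):
  row 1: a1 a2 a3 b14 a5 a6
  row 2: a1 b22 a3 a4 a5 a6
  row 3: a1 a2 b33 b34 a5 b36
Rows 1 and 2 agree on C1; apply C1→C4 and equate their C4 entries.
Rows 1 and 3 agree on C1; apply C1→C4 and equate their C4 entries.
Rows 1 and 2 agree on C4, C6; apply C4, C6→C2 and equate their C2 entries.
Rows 1 and 3 agree on C4; apply C4→C3 and equate their C3 entries.
Rows 1 and 3 agree on C1, C3; apply C1, C3→C6 and equate their C6 entries.
Row 1 is now all distinguished symbols — the join is lossless.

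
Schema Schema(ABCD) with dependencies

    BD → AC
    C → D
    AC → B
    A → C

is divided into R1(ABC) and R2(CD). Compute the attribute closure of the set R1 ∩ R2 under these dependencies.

CD

R1 ∩ R2 = {C}.
C → D applies, adding D
Closure: {CD}.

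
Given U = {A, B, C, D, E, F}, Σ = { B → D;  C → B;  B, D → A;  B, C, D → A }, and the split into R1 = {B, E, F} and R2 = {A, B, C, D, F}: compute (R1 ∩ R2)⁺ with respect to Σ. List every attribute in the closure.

R1 ∩ R2 = {B, F}.
B → D applies, adding D
B, D → A applies, adding A
Closure: {A, B, D, F}.

A, B, D, F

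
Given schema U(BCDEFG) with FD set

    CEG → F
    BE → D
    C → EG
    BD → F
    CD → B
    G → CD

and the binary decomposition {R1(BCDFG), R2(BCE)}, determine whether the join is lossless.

Yes

Common attributes: R1 ∩ R2 = {BC}.
Closure of {BC}: C → EG applies, adding EG; G → CD applies, adding D; CEG → F applies, adding F. So (BC)⁺ = {BCDEFG}.
This closure contains every attribute of R1, so R1 ∩ R2 → R1. The join is lossless.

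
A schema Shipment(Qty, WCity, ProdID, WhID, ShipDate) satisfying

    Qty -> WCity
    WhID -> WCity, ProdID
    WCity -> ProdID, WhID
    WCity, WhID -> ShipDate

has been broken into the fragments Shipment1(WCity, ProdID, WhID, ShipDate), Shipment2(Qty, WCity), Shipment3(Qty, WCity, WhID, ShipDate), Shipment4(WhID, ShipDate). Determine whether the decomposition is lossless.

Yes

Chase test. Columns are Qty, WCity, ProdID, WhID, ShipDate; row i has aⱼ where attribute j ∈ Shipmenti, else bᵢⱼ.
Initial tableau (one row per fragment):
  row 1: b11 a2 a3 a4 a5
  row 2: a1 a2 b23 b24 b25
  row 3: a1 a2 b33 a4 a5
  row 4: b41 b42 b43 a4 a5
Rows 1 and 3 agree on WhID; apply WhID→WCity, ProdID and equate their WCity, ProdID entries.
Rows 1 and 4 agree on WhID; apply WhID→WCity, ProdID and equate their WCity, ProdID entries.
Rows 1 and 2 agree on WCity; apply WCity→ProdID, WhID and equate their ProdID, WhID entries.
Rows 1 and 2 agree on WCity, WhID; apply WCity, WhID→ShipDate and equate their ShipDate entries.
Row 2 is now all distinguished symbols — the join is lossless.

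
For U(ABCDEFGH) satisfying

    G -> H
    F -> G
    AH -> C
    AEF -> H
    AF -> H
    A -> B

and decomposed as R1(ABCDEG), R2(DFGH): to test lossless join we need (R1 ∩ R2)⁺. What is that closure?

R1 ∩ R2 = {DG}.
G → H applies, adding H
Closure: {DGH}.

DGH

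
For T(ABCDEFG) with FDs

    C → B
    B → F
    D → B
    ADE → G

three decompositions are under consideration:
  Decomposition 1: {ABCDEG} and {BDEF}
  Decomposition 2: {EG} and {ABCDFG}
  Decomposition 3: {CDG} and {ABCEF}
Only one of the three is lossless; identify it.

Decomposition 1: common = {BDE}, closure = {BDEF} → lossless.
Decomposition 2: common = {G}, closure = {G} → lossy.
Decomposition 3: common = {C}, closure = {BCF} → lossy.

Decomposition 1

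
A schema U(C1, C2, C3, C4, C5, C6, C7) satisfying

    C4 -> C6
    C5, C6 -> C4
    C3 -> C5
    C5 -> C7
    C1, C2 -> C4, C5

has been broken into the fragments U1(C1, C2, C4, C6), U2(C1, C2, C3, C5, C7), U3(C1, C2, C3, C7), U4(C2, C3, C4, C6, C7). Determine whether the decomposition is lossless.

Yes

Chase test. Columns are C1, C2, C3, C4, C5, C6, C7; row i has aⱼ where attribute j ∈ Ui, else bᵢⱼ.
Initial tableau (one row per fragment):
  row 1: a1 a2 b13 a4 b15 a6 b17
  row 2: a1 a2 a3 b24 a5 b26 a7
  row 3: a1 a2 a3 b34 b35 b36 a7
  row 4: b41 a2 a3 a4 b45 a6 a7
Rows 2 and 3 agree on C3; apply C3→C5 and equate their C5 entries.
Rows 2 and 4 agree on C3; apply C3→C5 and equate their C5 entries.
Rows 1 and 2 agree on C1, C2; apply C1, C2→C4, C5 and equate their C4, C5 entries.
Rows 1 and 3 agree on C1, C2; apply C1, C2→C4, C5 and equate their C4, C5 entries.
Rows 1 and 2 agree on C4; apply C4→C6 and equate their C6 entries.
Rows 1 and 3 agree on C4; apply C4→C6 and equate their C6 entries.
Rows 1 and 2 agree on C5; apply C5→C7 and equate their C7 entries.
Row 2 is now all distinguished symbols — the join is lossless.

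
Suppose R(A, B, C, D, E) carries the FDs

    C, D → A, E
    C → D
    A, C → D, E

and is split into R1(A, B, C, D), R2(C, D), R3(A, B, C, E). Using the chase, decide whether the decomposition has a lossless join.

Yes

Chase test. Columns are A, B, C, D, E; row i has aⱼ where attribute j ∈ Ri, else bᵢⱼ.
Initial tableau (one row per fragment):
  row 1: a1 a2 a3 a4 b15
  row 2: b21 b22 a3 a4 b25
  row 3: a1 a2 a3 b34 a5
Rows 1 and 2 agree on C, D; apply C, D→A, E and equate their A, E entries.
Rows 1 and 3 agree on C; apply C→D and equate their D entries.
Rows 1 and 3 agree on A, C; apply A, C→D, E and equate their D, E entries.
Row 1 is now all distinguished symbols — the join is lossless.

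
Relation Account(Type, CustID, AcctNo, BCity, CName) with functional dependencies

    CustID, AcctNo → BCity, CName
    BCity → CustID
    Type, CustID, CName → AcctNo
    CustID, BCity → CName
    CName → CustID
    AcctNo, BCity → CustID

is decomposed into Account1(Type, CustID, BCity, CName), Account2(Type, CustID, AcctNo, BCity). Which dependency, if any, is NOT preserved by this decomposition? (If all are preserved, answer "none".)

none

CustID, AcctNo → BCity, CName: restricted closure across fragments reaches BCity, CName.
BCity → CustID lies within Account1.
Type, CustID, CName → AcctNo: restricted closure across fragments reaches AcctNo.
CustID, BCity → CName lies within Account1.
CName → CustID lies within Account1.
AcctNo, BCity → CustID lies within Account2.
Every dependency is enforceable on the fragments, so the decomposition is dependency-preserving.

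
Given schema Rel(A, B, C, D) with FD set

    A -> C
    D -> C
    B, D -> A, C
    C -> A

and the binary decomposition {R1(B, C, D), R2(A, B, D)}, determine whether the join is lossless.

Yes

Common attributes: R1 ∩ R2 = {B, D}.
Closure of {B, D}: D → C applies, adding C; B, D → A, C applies, adding A. So (B, D)⁺ = {A, B, C, D}.
This closure contains every attribute of R1, so R1 ∩ R2 → R1. The join is lossless.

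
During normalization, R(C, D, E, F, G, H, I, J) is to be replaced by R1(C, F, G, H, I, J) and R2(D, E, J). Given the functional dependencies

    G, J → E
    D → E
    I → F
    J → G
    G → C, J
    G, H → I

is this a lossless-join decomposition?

No

Common attributes: R1 ∩ R2 = {J}.
Closure of {J}: J → G applies, adding G; G → C, J applies, adding C; G, J → E applies, adding E. So (J)⁺ = {C, E, G, J}.
The closure contains neither all of R1 = {C, F, G, H, I, J} nor all of R2 = {D, E, J}, so the common attributes are not a superkey of either fragment. The join is lossy.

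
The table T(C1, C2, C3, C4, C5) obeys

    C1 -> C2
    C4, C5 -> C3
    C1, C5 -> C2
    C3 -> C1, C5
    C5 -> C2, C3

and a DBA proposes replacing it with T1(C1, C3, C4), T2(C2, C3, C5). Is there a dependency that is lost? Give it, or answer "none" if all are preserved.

C1 -> C2

Check C1 → C2: no single fragment contains all of {C1, C2}, and the restricted closure of {C1} across the fragments never reaches {C2}.
C4, C5 → C3 is preserved.
C1, C5 → C2 is preserved.
C3 → C1, C5 is preserved.
C5 → C2, C3 is preserved.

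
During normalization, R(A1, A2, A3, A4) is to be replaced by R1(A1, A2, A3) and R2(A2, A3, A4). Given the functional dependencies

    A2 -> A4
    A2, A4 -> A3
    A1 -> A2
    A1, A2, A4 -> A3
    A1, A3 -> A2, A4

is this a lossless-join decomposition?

Common attributes: R1 ∩ R2 = {A2, A3}.
Closure of {A2, A3}: A2 → A4 applies, adding A4. So (A2, A3)⁺ = {A2, A3, A4}.
This closure contains every attribute of R2, so R1 ∩ R2 → R2. The join is lossless.

Yes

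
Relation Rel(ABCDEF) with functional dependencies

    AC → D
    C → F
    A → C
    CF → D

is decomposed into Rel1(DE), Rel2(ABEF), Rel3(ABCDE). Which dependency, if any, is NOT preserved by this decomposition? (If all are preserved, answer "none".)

Check C → F: no single fragment contains all of {CF}, and the restricted closure of {C} across the fragments never reaches {F}.
AC → D is preserved.
A → C is preserved.
CF → D is preserved.

C → F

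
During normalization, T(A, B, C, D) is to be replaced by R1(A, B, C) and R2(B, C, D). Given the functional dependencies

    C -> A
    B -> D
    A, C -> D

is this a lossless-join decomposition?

Yes

Common attributes: R1 ∩ R2 = {B, C}.
Closure of {B, C}: C → A applies, adding A; B → D applies, adding D. So (B, C)⁺ = {A, B, C, D}.
This closure contains every attribute of R1, so R1 ∩ R2 → R1. The join is lossless.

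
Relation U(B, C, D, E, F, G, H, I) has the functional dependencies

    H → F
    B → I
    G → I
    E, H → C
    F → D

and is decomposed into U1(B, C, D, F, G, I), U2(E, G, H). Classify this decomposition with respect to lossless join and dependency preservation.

lossy and not dependency-preserving

Lossless test: (G)⁺ = {G, I}, which is a superkey of neither fragment — lossy.
Dependency preservation: the restricted closure of {H} across the fragments never reaches {F}, so H → F cannot be enforced without a join — not preserved.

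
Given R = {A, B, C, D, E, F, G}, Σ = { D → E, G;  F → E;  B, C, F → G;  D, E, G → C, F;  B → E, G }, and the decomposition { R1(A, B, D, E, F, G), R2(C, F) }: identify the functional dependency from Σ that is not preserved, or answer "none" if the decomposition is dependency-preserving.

Check D, E, G → C, F: no single fragment contains all of {C, D, E, F, G}, and the restricted closure of {D, E, G} across the fragments never reaches {C, F}.
D → E, G is preserved.
F → E is preserved.
B, C, F → G is preserved.
B → E, G is preserved.

D, E, G → C, F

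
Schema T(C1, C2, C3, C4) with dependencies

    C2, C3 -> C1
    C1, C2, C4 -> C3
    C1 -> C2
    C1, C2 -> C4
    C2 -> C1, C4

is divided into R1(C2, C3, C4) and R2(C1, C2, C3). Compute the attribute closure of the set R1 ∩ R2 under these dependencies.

R1 ∩ R2 = {C2, C3}.
C2, C3 → C1 applies, adding C1
C1, C2 → C4 applies, adding C4
Closure: {C1, C2, C3, C4}.

C1, C2, C3, C4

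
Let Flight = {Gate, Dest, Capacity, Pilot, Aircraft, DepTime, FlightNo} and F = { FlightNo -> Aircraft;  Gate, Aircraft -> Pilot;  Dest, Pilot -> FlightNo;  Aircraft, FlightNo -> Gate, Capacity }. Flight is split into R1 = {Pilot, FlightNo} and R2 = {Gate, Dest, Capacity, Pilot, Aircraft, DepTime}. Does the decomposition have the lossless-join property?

Common attributes: R1 ∩ R2 = {Pilot}.
No dependency enlarges {Pilot}, so (Pilot)⁺ = {Pilot}.
The closure contains neither all of R1 = {Pilot, FlightNo} nor all of R2 = {Gate, Dest, Capacity, Pilot, Aircraft, DepTime}, so the common attributes are not a superkey of either fragment. The join is lossy.

No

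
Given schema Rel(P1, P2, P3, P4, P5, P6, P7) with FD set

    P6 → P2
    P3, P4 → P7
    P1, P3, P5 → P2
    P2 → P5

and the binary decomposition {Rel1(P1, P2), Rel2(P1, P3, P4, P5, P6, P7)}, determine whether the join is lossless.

No

Common attributes: Rel1 ∩ Rel2 = {P1}.
No dependency enlarges {P1}, so (P1)⁺ = {P1}.
The closure contains neither all of Rel1 = {P1, P2} nor all of Rel2 = {P1, P3, P4, P5, P6, P7}, so the common attributes are not a superkey of either fragment. The join is lossy.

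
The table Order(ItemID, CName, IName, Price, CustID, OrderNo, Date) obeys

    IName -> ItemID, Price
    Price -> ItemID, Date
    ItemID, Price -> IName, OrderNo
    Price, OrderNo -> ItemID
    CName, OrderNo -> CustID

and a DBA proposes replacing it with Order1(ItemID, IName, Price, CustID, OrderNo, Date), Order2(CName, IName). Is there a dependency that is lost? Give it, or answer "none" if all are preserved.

Check CName, OrderNo → CustID: no single fragment contains all of {CName, CustID, OrderNo}, and the restricted closure of {CName, OrderNo} across the fragments never reaches {CustID}.
IName → ItemID, Price is preserved.
Price → ItemID, Date is preserved.
ItemID, Price → IName, OrderNo is preserved.
Price, OrderNo → ItemID is preserved.

CName, OrderNo -> CustID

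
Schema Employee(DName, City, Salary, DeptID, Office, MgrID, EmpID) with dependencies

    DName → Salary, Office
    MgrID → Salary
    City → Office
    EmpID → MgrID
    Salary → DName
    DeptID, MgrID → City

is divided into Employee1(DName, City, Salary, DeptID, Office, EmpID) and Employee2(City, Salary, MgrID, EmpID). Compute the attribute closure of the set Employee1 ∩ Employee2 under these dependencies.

DName, City, Salary, Office, MgrID, EmpID

Employee1 ∩ Employee2 = {City, Salary, EmpID}.
City → Office applies, adding Office
EmpID → MgrID applies, adding MgrID
Salary → DName applies, adding DName
Closure: {DName, City, Salary, Office, MgrID, EmpID}.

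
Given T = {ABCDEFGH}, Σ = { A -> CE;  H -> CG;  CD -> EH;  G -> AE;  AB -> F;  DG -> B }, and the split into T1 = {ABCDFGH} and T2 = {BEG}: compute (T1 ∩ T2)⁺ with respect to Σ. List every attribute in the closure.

T1 ∩ T2 = {BG}.
G → AE applies, adding AE
AB → F applies, adding F
A → CE applies, adding C
Closure: {ABCEFG}.

ABCEFG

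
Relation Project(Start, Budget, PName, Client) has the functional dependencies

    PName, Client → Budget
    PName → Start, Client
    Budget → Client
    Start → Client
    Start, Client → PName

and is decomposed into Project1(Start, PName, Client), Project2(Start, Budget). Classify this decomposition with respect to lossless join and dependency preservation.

lossless but not dependency-preserving

Lossless test: (Start)⁺ = {Start, Budget, PName, Client}, which contains all of one fragment — lossless.
Dependency preservation: the restricted closure of {Budget} across the fragments never reaches {Client}, so Budget → Client cannot be enforced without a join — not preserved.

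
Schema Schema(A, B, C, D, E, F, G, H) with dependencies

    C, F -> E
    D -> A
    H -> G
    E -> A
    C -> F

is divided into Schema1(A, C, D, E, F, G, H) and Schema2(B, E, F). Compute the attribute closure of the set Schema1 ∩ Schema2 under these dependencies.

Schema1 ∩ Schema2 = {E, F}.
E → A applies, adding A
Closure: {A, E, F}.

A, E, F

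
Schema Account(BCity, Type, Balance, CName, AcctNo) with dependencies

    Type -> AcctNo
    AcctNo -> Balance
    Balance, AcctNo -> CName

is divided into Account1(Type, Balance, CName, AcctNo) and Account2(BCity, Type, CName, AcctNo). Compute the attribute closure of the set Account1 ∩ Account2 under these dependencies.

Type, Balance, CName, AcctNo

Account1 ∩ Account2 = {Type, CName, AcctNo}.
AcctNo → Balance applies, adding Balance
Closure: {Type, Balance, CName, AcctNo}.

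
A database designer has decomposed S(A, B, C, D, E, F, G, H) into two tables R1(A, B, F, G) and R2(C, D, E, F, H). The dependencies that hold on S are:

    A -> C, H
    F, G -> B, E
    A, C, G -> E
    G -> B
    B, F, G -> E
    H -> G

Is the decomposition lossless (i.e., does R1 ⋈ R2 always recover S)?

Common attributes: R1 ∩ R2 = {F}.
No dependency enlarges {F}, so (F)⁺ = {F}.
The closure contains neither all of R1 = {A, B, F, G} nor all of R2 = {C, D, E, F, H}, so the common attributes are not a superkey of either fragment. The join is lossy.

No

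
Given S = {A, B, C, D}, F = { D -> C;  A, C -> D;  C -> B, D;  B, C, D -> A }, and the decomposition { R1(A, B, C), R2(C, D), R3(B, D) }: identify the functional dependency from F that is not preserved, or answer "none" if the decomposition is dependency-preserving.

none

D → C lies within R2.
A, C → D: restricted closure across fragments reaches D.
C → B, D: restricted closure across fragments reaches B, D.
B, C, D → A: restricted closure across fragments reaches A.
Every dependency is enforceable on the fragments, so the decomposition is dependency-preserving.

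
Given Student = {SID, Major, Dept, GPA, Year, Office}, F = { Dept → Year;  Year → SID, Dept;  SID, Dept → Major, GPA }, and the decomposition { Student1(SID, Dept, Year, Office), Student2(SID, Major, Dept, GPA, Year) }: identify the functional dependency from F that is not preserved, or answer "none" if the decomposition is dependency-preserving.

Dept → Year lies within Student1.
Year → SID, Dept lies within Student1.
SID, Dept → Major, GPA lies within Student2.
Every dependency is enforceable on the fragments, so the decomposition is dependency-preserving.

none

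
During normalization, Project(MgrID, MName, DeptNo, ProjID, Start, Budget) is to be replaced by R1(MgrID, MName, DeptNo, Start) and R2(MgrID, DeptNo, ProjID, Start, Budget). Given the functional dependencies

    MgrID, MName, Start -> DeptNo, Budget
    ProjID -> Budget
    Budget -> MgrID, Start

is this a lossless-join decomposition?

Common attributes: R1 ∩ R2 = {MgrID, DeptNo, Start}.
No dependency enlarges {MgrID, DeptNo, Start}, so (MgrID, DeptNo, Start)⁺ = {MgrID, DeptNo, Start}.
The closure contains neither all of R1 = {MgrID, MName, DeptNo, Start} nor all of R2 = {MgrID, DeptNo, ProjID, Start, Budget}, so the common attributes are not a superkey of either fragment. The join is lossy.

No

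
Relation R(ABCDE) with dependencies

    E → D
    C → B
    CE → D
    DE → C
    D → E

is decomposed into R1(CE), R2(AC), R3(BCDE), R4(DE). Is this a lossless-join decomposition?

Chase test. Columns are ABCDE; row i has aⱼ where attribute j ∈ Ri, else bᵢⱼ.
Initial tableau (one row per fragment):
  row 1: b11 b12 a3 b14 a5
  row 2: a1 b22 a3 b24 b25
  row 3: b31 a2 a3 a4 a5
  row 4: b41 b42 b43 a4 a5
Rows 1 and 3 agree on E; apply E→D and equate their D entries.
Rows 1 and 2 agree on C; apply C→B and equate their B entries.
Rows 1 and 3 agree on C; apply C→B and equate their B entries.
Rows 1 and 4 agree on DE; apply DE→C and equate their C entries.
Rows 1 and 4 agree on C; apply C→B and equate their B entries.
No row becomes fully distinguished — the join is lossy.

No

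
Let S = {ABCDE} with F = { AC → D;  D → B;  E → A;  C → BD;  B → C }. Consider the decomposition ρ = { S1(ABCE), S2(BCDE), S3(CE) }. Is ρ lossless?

Chase test. Columns are ABCDE; row i has aⱼ where attribute j ∈ Si, else bᵢⱼ.
Initial tableau (one row per fragment):
  row 1: a1 a2 a3 b14 a5
  row 2: b21 a2 a3 a4 a5
  row 3: b31 b32 a3 b34 a5
Rows 1 and 2 agree on E; apply E→A and equate their A entries.
Rows 1 and 3 agree on E; apply E→A and equate their A entries.
Rows 1 and 2 agree on C; apply C→BD and equate their BD entries.
Rows 1 and 3 agree on C; apply C→BD and equate their BD entries.
Row 1 is now all distinguished symbols — the join is lossless.

Yes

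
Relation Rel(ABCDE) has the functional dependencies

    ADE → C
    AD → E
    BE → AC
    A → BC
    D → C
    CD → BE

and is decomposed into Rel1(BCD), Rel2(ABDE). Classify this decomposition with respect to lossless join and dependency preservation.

Lossless test: (BD)⁺ = {ABCDE}, which contains all of one fragment — lossless.
Dependency preservation: the restricted closure of {BE} across the fragments never reaches {AC}, so BE → AC cannot be enforced without a join — not preserved.

lossless but not dependency-preserving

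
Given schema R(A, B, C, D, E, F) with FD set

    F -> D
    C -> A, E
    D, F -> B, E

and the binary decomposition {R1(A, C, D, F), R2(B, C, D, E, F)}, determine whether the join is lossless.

Common attributes: R1 ∩ R2 = {C, D, F}.
Closure of {C, D, F}: C → A, E applies, adding A, E; D, F → B, E applies, adding B. So (C, D, F)⁺ = {A, B, C, D, E, F}.
This closure contains every attribute of R1, so R1 ∩ R2 → R1. The join is lossless.

Yes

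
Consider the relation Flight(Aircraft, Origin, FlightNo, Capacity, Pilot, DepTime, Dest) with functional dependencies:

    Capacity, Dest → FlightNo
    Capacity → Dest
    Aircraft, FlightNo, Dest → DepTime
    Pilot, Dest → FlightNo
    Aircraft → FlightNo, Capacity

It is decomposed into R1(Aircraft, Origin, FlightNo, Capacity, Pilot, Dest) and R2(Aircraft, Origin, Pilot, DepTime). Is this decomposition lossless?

Common attributes: R1 ∩ R2 = {Aircraft, Origin, Pilot}.
Closure of {Aircraft, Origin, Pilot}: Aircraft → FlightNo, Capacity applies, adding FlightNo, Capacity; Capacity → Dest applies, adding Dest; Aircraft, FlightNo, Dest → DepTime applies, adding DepTime. So (Aircraft, Origin, Pilot)⁺ = {Aircraft, Origin, FlightNo, Capacity, Pilot, DepTime, Dest}.
This closure contains every attribute of R1, so R1 ∩ R2 → R1. The join is lossless.

Yes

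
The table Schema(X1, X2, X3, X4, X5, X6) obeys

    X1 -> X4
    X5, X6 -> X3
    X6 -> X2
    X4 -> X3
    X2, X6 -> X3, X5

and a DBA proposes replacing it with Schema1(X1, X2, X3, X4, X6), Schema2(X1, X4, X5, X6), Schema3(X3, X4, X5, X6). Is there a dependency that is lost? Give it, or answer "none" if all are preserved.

none

X1 → X4 lies within Schema1.
X5, X6 → X3 lies within Schema3.
X6 → X2 lies within Schema1.
X4 → X3 lies within Schema1.
X2, X6 → X3, X5: restricted closure across fragments reaches X3, X5.
Every dependency is enforceable on the fragments, so the decomposition is dependency-preserving.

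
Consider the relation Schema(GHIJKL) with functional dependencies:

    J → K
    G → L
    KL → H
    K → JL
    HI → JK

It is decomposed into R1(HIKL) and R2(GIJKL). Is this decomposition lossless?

Common attributes: R1 ∩ R2 = {IKL}.
Closure of {IKL}: KL → H applies, adding H; K → JL applies, adding J. So (IKL)⁺ = {HIJKL}.
This closure contains every attribute of R1, so R1 ∩ R2 → R1. The join is lossless.

Yes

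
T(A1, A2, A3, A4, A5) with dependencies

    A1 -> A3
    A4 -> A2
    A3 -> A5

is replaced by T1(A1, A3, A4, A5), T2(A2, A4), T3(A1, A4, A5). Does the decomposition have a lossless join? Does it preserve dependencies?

lossless and dependency-preserving

Lossless test (chase): Rows 1 and 3 agree on A1; apply A1→A3 and equate their A3 entries. Rows 1 and 2 agree on A4; apply A4→A2 and equate their A2 entries. Rows 1 and 3 agree on A4; apply A4→A2 and equate their A2 entries. Row 1 is now all distinguished symbols — the join is lossless.
Dependency preservation: every FD's attributes lie within a single fragment, so each can be enforced locally — preserved.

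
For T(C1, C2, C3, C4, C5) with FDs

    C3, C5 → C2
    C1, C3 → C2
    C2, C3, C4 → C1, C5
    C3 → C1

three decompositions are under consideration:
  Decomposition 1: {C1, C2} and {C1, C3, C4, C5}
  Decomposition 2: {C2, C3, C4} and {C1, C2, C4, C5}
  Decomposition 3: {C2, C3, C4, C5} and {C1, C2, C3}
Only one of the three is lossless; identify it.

Decomposition 3

Decomposition 1: common = {C1}, closure = {C1} → lossy.
Decomposition 2: common = {C2, C4}, closure = {C2, C4} → lossy.
Decomposition 3: common = {C2, C3}, closure = {C1, C2, C3} → lossless.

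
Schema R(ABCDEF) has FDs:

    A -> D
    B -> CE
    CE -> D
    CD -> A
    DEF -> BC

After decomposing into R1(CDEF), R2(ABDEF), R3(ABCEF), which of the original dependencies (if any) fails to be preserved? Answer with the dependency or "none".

CD -> A

Check CD → A: no single fragment contains all of {ACD}, and the restricted closure of {CD} across the fragments never reaches {A}.
A → D is preserved.
B → CE is preserved.
CE → D is preserved.
DEF → BC is preserved.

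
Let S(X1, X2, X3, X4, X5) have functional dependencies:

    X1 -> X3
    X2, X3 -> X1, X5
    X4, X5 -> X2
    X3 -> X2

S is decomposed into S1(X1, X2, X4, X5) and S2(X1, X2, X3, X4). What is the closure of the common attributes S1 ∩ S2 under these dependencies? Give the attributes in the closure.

X1, X2, X3, X4, X5

S1 ∩ S2 = {X1, X2, X4}.
X1 → X3 applies, adding X3
X2, X3 → X1, X5 applies, adding X5
Closure: {X1, X2, X3, X4, X5}.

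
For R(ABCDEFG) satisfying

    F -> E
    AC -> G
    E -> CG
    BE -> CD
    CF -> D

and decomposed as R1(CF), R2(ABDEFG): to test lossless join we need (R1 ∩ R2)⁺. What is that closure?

CDEFG

R1 ∩ R2 = {F}.
F → E applies, adding E
E → CG applies, adding CG
CF → D applies, adding D
Closure: {CDEFG}.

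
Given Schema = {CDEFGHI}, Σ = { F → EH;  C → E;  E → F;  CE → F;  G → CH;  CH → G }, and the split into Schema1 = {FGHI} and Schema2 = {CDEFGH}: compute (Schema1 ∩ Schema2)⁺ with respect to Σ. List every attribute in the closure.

Schema1 ∩ Schema2 = {FGH}.
F → EH applies, adding E
G → CH applies, adding C
Closure: {CEFGH}.

CEFGH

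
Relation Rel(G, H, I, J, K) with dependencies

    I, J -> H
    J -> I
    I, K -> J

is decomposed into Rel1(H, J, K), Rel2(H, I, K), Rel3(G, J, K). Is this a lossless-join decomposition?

No

Chase test. Columns are G, H, I, J, K; row i has aⱼ where attribute j ∈ Reli, else bᵢⱼ.
Initial tableau (one row per fragment):
  row 1: b11 a2 b13 a4 a5
  row 2: b21 a2 a3 b24 a5
  row 3: a1 b32 b33 a4 a5
Rows 1 and 3 agree on J; apply J→I and equate their I entries.
Rows 1 and 3 agree on I, J; apply I, J→H and equate their H entries.
No row becomes fully distinguished — the join is lossy.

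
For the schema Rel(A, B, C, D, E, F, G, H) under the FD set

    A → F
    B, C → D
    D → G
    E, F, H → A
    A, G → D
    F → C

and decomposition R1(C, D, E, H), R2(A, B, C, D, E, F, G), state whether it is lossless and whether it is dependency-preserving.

Lossless test: (C, D, E)⁺ = {C, D, E, G}, which is a superkey of neither fragment — lossy.
Dependency preservation: the restricted closure of {E, F, H} across the fragments never reaches {A}, so E, F, H → A cannot be enforced without a join — not preserved.

lossy and not dependency-preserving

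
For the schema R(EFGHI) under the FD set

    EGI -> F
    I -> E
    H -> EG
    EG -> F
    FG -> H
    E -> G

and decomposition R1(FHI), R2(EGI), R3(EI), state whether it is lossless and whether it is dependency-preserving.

Lossless test (chase): Rows 1 and 2 agree on I; apply I→E and equate their E entries. Rows 1 and 2 agree on E; apply E→G and equate their G entries. Rows 1 and 3 agree on E; apply E→G and equate their G entries. Rows 1 and 2 agree on EGI; apply EGI→F and equate their F entries. Rows 1 and 3 agree on EGI; apply EGI→F and equate their F entries. Rows 1 and 2 agree on FG; apply FG→H and equate their H entries. Rows 1 and 3 agree on FG; apply FG→H and equate their H entries. Row 1 is now all distinguished symbols — the join is lossless.
Dependency preservation: the restricted closure of {H} across the fragments never reaches {EG}, so H → EG cannot be enforced without a join — not preserved.

lossless but not dependency-preserving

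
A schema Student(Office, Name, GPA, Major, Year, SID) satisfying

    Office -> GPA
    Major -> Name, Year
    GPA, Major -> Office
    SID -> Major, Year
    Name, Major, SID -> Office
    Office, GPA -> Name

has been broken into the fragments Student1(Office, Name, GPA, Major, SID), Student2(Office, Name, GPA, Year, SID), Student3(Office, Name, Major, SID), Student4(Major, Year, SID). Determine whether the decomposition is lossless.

Chase test. Columns are Office, Name, GPA, Major, Year, SID; row i has aⱼ where attribute j ∈ Studenti, else bᵢⱼ.
Initial tableau (one row per fragment):
  row 1: a1 a2 a3 a4 b15 a6
  row 2: a1 a2 a3 b24 a5 a6
  row 3: a1 a2 b33 a4 b35 a6
  row 4: b41 b42 b43 a4 a5 a6
Rows 1 and 3 agree on Office; apply Office→GPA and equate their GPA entries.
Rows 1 and 3 agree on Major; apply Major→Name, Year and equate their Name, Year entries.
Rows 1 and 4 agree on Major; apply Major→Name, Year and equate their Name, Year entries.
Rows 1 and 2 agree on SID; apply SID→Major, Year and equate their Major, Year entries.
Rows 1 and 4 agree on Name, Major, SID; apply Name, Major, SID→Office and equate their Office entries.
Rows 1 and 4 agree on Office; apply Office→GPA and equate their GPA entries.
Row 1 is now all distinguished symbols — the join is lossless.

Yes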